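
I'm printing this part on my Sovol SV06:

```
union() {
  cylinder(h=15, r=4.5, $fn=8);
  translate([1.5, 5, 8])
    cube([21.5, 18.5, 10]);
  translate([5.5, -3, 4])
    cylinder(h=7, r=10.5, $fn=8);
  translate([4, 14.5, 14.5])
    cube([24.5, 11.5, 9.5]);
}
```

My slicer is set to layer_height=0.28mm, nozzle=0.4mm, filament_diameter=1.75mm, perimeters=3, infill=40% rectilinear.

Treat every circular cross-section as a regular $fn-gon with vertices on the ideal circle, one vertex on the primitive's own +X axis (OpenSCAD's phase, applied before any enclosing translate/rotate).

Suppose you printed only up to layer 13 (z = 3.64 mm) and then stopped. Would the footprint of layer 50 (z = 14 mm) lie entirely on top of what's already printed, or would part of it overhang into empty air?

Compare the two slices. At z = 3.64: the r=4.5 cylinder gives a regular 8-gon of circumradius 4.5 (constant along its height) (area = (8/2)·4.500²·sin(360°/8) = 57.28 mm²); the cube at (1.5, 5) does not reach this height (z outside [8, 18]); the cylinder at (5.5, -3) does not reach this height (z outside [4, 11]); the cube at (4, 14.5) does not reach this height (z outside [14.5, 24]); Merging all regions: only the r=4.5 cylinder is present, so the union is just that shape — area = 57.28 mm². At z = 14: the cylinder: section is a regular 8-gon, circumradius r=4.5 (area = (8/2)·4.500²·sin(360°/8) = 57.28 mm²); the cube at (1.5, 5) (footprint 21.5×18.5) is included at this height (area 397.75 mm²); the cylinder at (5.5, -3) is absent (z outside [4, 11]); the cube at (4, 14.5) does not reach this height (z outside [14.5, 24]); Merging all regions: the 2 present regions are separate (no shared area or edge), so areas and boundary lengths simply add and each stays a separate island — area = 455.03 mm². Checking containment: at z = 14 the cross-section extends beyond the z = 3.64 cross-section by about 397.75 mm².

part overhangs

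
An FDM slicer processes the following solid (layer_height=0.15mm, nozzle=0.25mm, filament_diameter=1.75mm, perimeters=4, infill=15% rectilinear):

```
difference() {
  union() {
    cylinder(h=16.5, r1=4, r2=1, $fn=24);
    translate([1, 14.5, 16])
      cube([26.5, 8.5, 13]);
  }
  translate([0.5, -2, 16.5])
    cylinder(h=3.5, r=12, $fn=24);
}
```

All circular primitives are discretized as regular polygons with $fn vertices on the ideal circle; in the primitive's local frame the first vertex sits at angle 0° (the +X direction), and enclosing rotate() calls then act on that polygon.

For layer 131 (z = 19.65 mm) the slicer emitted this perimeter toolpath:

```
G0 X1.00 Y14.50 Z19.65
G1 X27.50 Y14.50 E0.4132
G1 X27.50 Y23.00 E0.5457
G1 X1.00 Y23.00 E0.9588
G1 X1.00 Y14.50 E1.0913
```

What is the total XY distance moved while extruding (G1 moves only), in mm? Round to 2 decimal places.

70.00 mm

Sum the Euclidean lengths of each G1 segment: total = 70.00 mm.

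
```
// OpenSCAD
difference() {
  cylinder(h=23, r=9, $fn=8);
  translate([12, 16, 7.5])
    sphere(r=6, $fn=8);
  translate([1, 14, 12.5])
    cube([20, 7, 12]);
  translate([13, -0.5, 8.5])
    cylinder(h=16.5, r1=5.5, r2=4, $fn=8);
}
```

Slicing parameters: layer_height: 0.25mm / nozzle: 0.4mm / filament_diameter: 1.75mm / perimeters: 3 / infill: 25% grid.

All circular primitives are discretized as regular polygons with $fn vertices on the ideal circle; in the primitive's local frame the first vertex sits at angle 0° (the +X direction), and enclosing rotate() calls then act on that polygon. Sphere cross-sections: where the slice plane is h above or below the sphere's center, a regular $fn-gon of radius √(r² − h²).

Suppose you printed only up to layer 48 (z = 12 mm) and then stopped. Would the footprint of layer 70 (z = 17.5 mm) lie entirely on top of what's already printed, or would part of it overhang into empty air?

Compare the two slices. At z = 12: the r=9 cylinder contributes a regular 8-gon of circumradius 9 (area = (8/2)·9.000²·sin(360°/8) = 229.10 mm²); the sphere at (12, 16): section is a regular 8-gon, circumradius = √(r²−h²) = √(6²−4.5²) = 3.969 (area = (8/2)·3.969²·sin(360°/8) = 44.55 mm²); the cube at (1, 14) does not reach this height (z outside [12.5, 24.5]); the cone at (13, -0.5): at t=0.212 of its height the radius interpolates to r₁+(r₂−r₁)t = 5.182, giving a regular 8-gon of that circumradius (area = (8/2)·5.182²·sin(360°/8) = 75.95 mm²); Subtracting the remaining from the first: starting from the r=9 cylinder (229.10 mm²), the r=6 sphere at (12, 16) misses the remaining region (no effect); the cone at (13, -0.5) partially overlaps it — only the 1.63 mm² overlap (of its 75.95 mm²) is removed, clipping the outline — area = 227.47 mm². At z = 17.5: the r=9 cylinder contributes a regular 8-gon of circumradius 9 (area = (8/2)·9.000²·sin(360°/8) = 229.10 mm²); the sphere at (12, 16) does not reach this height (|z−center|=10.000 > r=6); the cube at (1, 14) (footprint 20×7) is included at this height (area 140.00 mm²); the cone at (13, -0.5): at t=0.545 of its height the radius interpolates to r₁+(r₂−r₁)t = 4.682, giving a regular 8-gon of that circumradius (area = (8/2)·4.682²·sin(360°/8) = 62.00 mm²); Subtracting the remaining from the first: starting from the r=9 cylinder (229.10 mm²), the 20×7 cube at (1, 14) misses the remaining region (no effect); the cone at (13, -0.5) partially overlaps it — only the 0.51 mm² overlap (of its 62.00 mm²) is removed, clipping the outline — area = 228.59 mm². Checking containment: at z = 17.5 the cross-section extends beyond the z = 12 cross-section by about 1.12 mm².

part overhangs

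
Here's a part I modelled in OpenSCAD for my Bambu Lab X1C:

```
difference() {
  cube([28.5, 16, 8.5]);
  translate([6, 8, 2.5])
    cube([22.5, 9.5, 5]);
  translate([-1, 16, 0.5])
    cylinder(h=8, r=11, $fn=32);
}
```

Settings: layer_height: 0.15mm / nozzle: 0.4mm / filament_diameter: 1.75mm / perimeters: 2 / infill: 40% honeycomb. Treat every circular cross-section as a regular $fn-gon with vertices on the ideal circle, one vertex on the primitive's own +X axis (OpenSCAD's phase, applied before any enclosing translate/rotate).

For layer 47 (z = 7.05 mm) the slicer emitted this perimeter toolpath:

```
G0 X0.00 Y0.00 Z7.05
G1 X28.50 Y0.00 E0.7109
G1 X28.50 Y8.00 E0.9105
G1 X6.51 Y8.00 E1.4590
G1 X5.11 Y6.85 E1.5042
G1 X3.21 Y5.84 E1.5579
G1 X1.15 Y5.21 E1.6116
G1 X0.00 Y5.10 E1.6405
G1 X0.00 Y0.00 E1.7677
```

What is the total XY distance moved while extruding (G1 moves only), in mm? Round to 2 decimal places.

70.86 mm

Sum the Euclidean lengths of each G1 segment: total = 70.86 mm.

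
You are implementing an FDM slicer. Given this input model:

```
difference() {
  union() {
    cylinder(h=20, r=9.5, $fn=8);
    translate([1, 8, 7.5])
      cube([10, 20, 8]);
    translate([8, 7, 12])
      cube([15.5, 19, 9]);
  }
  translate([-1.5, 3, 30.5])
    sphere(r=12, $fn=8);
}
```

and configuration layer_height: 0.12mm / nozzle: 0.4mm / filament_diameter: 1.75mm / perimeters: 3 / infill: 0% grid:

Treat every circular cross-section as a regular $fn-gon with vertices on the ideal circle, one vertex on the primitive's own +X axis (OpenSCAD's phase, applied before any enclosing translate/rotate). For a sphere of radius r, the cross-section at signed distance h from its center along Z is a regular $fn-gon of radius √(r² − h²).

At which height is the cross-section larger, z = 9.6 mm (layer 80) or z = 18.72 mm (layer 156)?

layer 156 (z = 18.72 mm)

Layer 80 (z = 9.6): the r=9.5 cylinder contributes a regular 8-gon of circumradius 9.5 (area = (8/2)·9.500²·sin(360°/8) = 255.27 mm²); the cube at (1, 8) is present — its section is the full 10×20 rectangle (area 200.00 mm²); the cube at (8, 7) is absent (z outside [12, 21]); Combining (union): the regions partially overlap — summed areas 455.27 mm² minus the doubly-counted overlap 1.42 mm² gives 453.84 mm² — area = 453.84 mm²; the sphere at (-1.5, 3) is not intersected at this z (|z−center|=20.900 > r=12); After the difference (first − rest): none of the subtracted shapes is present at this height, so that combined region is unchanged — area = 453.84 mm². So its area = 453.84 mm². Layer 156 (z = 18.72): the r=9.5 cylinder gives a regular 8-gon of circumradius 9.5 (constant along its height) (area = (8/2)·9.500²·sin(360°/8) = 255.27 mm²); the cube at (1, 8) does not reach this height (z outside [7.5, 15.5]); the cube at (8, 7) is present — its section is the full 15.5×19 rectangle (area 294.50 mm²); Merging all regions: the 2 present regions are separate (no shared area or edge), so areas and boundary lengths simply add and each stays a separate island — area = 549.77 mm²; the r=12 sphere at (-1.5, 3) contributes a regular 8-gon of circumradius √(12²−11.78²) = 2.287 (area = (8/2)·2.287²·sin(360°/8) = 14.80 mm²); Subtracting the remaining from the first: starting from that combined region (549.77 mm²), the r=12 sphere at (-1.5, 3) lies wholly inside it (removes its full 14.80 mm² and its 14.00 mm outline becomes a hole wall) — area = 534.97 mm². So its area = 534.97 mm². Layer 156 is larger (534.97 vs 453.84 mm²).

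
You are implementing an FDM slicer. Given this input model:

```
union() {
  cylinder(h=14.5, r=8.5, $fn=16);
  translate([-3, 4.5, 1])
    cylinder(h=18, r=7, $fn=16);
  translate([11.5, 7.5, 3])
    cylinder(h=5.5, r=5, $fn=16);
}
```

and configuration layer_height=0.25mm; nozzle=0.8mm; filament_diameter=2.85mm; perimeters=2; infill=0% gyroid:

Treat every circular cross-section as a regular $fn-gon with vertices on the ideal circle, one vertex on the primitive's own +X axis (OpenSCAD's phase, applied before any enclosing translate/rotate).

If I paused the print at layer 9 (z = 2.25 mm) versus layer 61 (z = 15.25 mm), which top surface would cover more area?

Layer 9 (z = 2.25): the r=8.5 cylinder contributes a regular 16-gon of circumradius 8.5 (area = (16/2)·8.500²·sin(360°/16) = 221.19 mm²); the r=7 cylinder at (-3, 4.5) gives a regular 16-gon of circumradius 7 (constant along its height) (area = (16/2)·7.000²·sin(360°/16) = 150.01 mm²); the cylinder at (11.5, 7.5) does not reach this height (z outside [3, 8.5]); Merging all regions: the regions partially overlap — summed areas 371.20 mm² minus the doubly-counted overlap 101.29 mm² gives 269.91 mm² — area = 269.91 mm². So its area = 269.91 mm². Layer 61 (z = 15.25): the cylinder does not reach this height (z outside [0, 14.5]); the r=7 cylinder at (-3, 4.5) contributes a regular 16-gon of circumradius 7 (area = (16/2)·7.000²·sin(360°/16) = 150.01 mm²); the cylinder at (11.5, 7.5) is absent (z outside [3, 8.5]); Taking the union: only the r=7 cylinder at (-3, 4.5) is present, so the union is just that shape — area = 150.01 mm². So its area = 150.01 mm². Layer 9 is larger (269.91 vs 150.01 mm²).

layer 9 (z = 2.25 mm)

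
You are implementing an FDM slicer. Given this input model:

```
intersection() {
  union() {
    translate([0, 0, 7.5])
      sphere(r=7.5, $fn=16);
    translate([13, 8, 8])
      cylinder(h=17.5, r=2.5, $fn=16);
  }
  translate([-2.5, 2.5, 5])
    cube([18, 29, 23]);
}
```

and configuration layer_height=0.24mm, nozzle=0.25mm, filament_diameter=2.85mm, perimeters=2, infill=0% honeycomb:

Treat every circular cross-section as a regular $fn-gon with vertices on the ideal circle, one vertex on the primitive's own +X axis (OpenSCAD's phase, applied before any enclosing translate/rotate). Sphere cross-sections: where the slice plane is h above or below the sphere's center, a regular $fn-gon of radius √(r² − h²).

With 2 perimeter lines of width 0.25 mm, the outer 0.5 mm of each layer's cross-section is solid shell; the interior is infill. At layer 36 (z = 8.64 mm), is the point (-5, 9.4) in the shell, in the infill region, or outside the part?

outside

At z = 8.64 mm: the r=7.5 sphere contributes a regular 16-gon of circumradius √(7.5²−1.14²) = 7.413; the r=2.5 cylinder at (13, 8) gives a regular 16-gon of circumradius 2.5 (constant along its height); Combining (union): the 2 present regions are separate (no shared area or edge), so areas and boundary lengths simply add and each stays a separate island — 2 connected regions; the cube at (-2.5, 2.5) is present — its section is the full 18×29 rectangle; After intersecting: the 18×29 cube at (-2.5, 2.5) partially overlaps that combined region; clipping to the common part keeps 54.94 mm² — 2 connected regions. Overall, the cross-section has 2 separate islands. The nearest boundary edge runs (-2.50, 2.50)→(-2.50, 6.92); distance from the point to it = 3.52 mm. The point is not inside any of the regions above, so it lies outside the cross-section (3.52 mm from the nearest boundary).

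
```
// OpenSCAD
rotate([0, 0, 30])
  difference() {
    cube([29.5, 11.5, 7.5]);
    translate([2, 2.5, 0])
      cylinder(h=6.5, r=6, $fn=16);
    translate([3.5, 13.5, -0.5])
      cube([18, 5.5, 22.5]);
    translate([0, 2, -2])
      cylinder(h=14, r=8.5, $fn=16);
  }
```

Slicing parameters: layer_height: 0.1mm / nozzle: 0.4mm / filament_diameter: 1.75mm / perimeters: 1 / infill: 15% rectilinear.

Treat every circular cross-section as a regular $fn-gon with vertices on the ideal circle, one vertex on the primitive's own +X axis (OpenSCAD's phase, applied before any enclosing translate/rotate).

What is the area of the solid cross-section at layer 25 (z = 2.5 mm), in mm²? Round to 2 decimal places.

267.35 mm²

At z = 2.5 mm: the cube (footprint 29.5×11.5) is included at this height (area 339.25 mm²); the r=6 cylinder at (2, 2.5) contributes a regular 16-gon of circumradius 6 (area = (16/2)·6.000²·sin(360°/16) = 110.21 mm²); the cube at (3.5, 13.5) (footprint 18×5.5) is included at this height (area 99.00 mm²); the r=8.5 cylinder at (0, 2) contributes a regular 16-gon of circumradius 8.5 (area = (16/2)·8.500²·sin(360°/16) = 221.19 mm²); After the difference (first − rest): starting from the 29.5×11.5 cube (339.25 mm²), the r=6 cylinder at (2, 2.5) partially overlaps it — only the 58.52 mm² overlap (of its 110.21 mm²) is removed, clipping the outline; the 18×5.5 cube at (3.5, 13.5) misses the remaining region (no effect); the r=8.5 cylinder at (0, 2) partially overlaps it — only the 13.38 mm² overlap (of its 221.19 mm²) is removed, clipping the outline — area = 267.35 mm²; (rotated 30° about Z; rotation is an isometry so areas/perimeters/island counts are preserved). Overall, the cross-section is a single solid region. Net area = 267.35 mm².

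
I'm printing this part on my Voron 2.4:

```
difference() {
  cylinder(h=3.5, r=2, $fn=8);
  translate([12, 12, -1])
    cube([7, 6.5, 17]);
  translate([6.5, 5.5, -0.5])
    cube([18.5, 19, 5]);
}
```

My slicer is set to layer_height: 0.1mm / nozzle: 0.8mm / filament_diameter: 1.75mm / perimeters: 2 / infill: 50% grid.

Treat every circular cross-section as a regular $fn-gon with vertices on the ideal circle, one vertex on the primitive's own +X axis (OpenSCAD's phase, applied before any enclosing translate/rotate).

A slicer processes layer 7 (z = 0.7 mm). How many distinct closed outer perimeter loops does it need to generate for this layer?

At z = 0.7 mm: the cylinder: section is a regular 8-gon, circumradius r=2; the 7×6.5 cube at (12, 12) contributes its full rectangle; the cube at (6.5, 5.5) is present — its section is the full 18.5×19 rectangle; Subtracting the remaining from the first: starting from the r=2 cylinder, the 7×6.5 cube at (12, 12) misses the remaining region (no effect); the 18.5×19 cube at (6.5, 5.5) misses the remaining region (no effect) — 1 connected region. The result has 1 disconnected region.

1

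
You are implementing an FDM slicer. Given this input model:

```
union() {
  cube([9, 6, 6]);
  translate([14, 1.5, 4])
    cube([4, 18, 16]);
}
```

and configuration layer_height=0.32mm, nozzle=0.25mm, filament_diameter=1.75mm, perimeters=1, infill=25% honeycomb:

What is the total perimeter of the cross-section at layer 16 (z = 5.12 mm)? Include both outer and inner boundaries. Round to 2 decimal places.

74.00 mm

At z = 5.12 mm: the 9×6 cube contributes its full rectangle (perimeter 30.00 mm); the 4×18 cube at (14, 1.5) contributes its full rectangle (perimeter 44.00 mm); Combining (union): the 2 present regions are separate (no shared area or edge), so areas and boundary lengths simply add and each stays a separate island — boundary = 74.00 mm. Overall, the cross-section has 2 separate islands. Total boundary length (outer) = 74.00 mm.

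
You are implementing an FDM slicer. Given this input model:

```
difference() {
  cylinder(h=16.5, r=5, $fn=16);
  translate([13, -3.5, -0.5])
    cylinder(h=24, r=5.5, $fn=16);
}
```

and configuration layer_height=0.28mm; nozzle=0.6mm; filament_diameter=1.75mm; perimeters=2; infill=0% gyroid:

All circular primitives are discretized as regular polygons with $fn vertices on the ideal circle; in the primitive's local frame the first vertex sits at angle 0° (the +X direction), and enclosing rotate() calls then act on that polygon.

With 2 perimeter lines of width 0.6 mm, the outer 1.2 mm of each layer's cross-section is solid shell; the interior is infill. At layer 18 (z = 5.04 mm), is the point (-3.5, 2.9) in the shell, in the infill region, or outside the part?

At z = 5.04 mm: the r=5 cylinder gives a regular 16-gon of circumradius 5 (constant along its height); the cylinder at (13, -3.5): section is a regular 16-gon, circumradius r=5.5; Subtracting the remaining from the first: starting from the r=5 cylinder, the r=5.5 cylinder at (13, -3.5) misses the remaining region (no effect) — 1 connected region. Overall, the cross-section is a single solid region. The nearest boundary edge runs (-4.62, 1.91)→(-3.54, 3.54); distance from the point to it = 0.38 mm. The point is inside the cross-section, 0.38 mm from the nearest boundary — within the 1.2 mm shell band (2 × 0.6).

shell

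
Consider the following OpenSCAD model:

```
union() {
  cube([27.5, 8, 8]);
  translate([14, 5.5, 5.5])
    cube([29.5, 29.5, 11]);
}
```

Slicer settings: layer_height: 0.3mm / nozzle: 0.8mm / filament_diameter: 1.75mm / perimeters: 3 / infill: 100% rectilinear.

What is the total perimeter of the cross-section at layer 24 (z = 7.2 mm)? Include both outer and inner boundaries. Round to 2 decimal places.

At z = 7.2 mm: the 27.5×8 cube contributes its full rectangle (perimeter 71.00 mm); the cube at (14, 5.5) is present — its section is the full 29.5×29.5 rectangle (perimeter 118.00 mm); Merging all regions: the regions partially overlap (shared area 33.75 mm²), so the edge portions inside another operand are dropped and the merged outline is re-measured after clipping — boundary = 157.00 mm. Overall, the cross-section is a single solid region. Total boundary length (outer) = 157.00 mm.

157.00 mm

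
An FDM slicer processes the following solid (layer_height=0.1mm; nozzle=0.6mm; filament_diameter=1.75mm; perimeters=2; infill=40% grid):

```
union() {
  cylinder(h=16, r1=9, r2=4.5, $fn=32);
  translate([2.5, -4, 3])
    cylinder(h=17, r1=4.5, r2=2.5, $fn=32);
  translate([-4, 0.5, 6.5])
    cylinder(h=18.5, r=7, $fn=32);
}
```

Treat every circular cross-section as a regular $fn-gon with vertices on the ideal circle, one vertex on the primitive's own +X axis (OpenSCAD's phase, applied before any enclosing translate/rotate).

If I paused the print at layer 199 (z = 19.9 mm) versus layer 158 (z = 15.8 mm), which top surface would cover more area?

Layer 199 (z = 19.9): the cone is not intersected at this z (z outside [0, 16]); the cone at (2.5, -4) (r1=4.5→r2=2.5) has section circumradius 2.512 here — a regular 32-gon (area = (32/2)·2.512²·sin(360°/32) = 19.69 mm²); the cylinder at (-4, 0.5): section is a regular 32-gon, circumradius r=7 (area = (32/2)·7.000²·sin(360°/32) = 152.95 mm²); Taking the union: the regions partially overlap — summed areas 172.64 mm² minus the doubly-counted overlap 4.76 mm² gives 167.89 mm² — area = 167.89 mm². So its area = 167.89 mm². Layer 158 (z = 15.8): the cone contributes a regular 32-gon of circumradius 4.556 (interpolated between r1=9 and r2=4.5 at t=0.988) (area = (32/2)·4.556²·sin(360°/32) = 64.80 mm²); the cone at (2.5, -4) contributes a regular 32-gon of circumradius 2.994 (interpolated between r1=4.5 and r2=2.5 at t=0.753) (area = (32/2)·2.994²·sin(360°/32) = 27.98 mm²); the r=7 cylinder at (-4, 0.5) gives a regular 32-gon of circumradius 7 (constant along its height) (area = (32/2)·7.000²·sin(360°/32) = 152.95 mm²); Taking the union: the regions partially overlap — summed areas 245.73 mm² minus the doubly-counted overlap 65.77 mm² gives 179.97 mm² — area = 179.97 mm². So its area = 179.97 mm². Layer 158 is larger (179.97 vs 167.89 mm²).

layer 158 (z = 15.8 mm)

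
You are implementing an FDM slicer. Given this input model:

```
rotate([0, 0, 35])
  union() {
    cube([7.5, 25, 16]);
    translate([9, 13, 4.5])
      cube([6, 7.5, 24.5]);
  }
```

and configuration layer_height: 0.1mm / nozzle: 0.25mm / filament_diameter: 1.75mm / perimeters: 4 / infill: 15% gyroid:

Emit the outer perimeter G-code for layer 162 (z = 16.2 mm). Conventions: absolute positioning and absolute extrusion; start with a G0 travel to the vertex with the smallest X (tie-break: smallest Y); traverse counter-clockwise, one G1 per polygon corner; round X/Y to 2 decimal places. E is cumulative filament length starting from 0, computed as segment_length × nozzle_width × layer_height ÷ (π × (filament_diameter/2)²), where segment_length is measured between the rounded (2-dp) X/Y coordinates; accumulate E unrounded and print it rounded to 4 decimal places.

G0 X-4.39 Y21.95 Z16.20
G1 X-0.08 Y15.81 E0.0780
G1 X4.83 Y19.25 E0.1403
G1 X0.53 Y25.40 E0.2183
G1 X-4.39 Y21.95 E0.2807

At z = 16.2 mm: the cube is absent (z outside [0, 16]); the cube at (9, 13) (footprint 6×7.5) is included at this height; Combining (union): only the 6×7.5 cube at (9, 13) is present, so the union is just that shape — 1 connected region; (whole slice rotated 35° about Z — lengths, areas and connectivity unchanged). The outline is a single polygon with 4 vertices. Extrusion per mm of travel: 0.25 × 0.1 / (π × 0.875²) = 0.010394. Accumulating E over each segment gives final E = 0.2807.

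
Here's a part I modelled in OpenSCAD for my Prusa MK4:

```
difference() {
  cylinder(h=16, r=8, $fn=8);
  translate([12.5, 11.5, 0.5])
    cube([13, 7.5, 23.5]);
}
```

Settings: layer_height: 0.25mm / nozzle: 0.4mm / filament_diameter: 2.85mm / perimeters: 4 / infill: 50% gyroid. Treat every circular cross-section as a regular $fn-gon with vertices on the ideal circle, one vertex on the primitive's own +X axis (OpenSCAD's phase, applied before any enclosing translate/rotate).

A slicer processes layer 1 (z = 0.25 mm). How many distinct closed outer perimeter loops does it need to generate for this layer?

1

At z = 0.25 mm: the r=8 cylinder gives a regular 8-gon of circumradius 8 (constant along its height); the cube at (12.5, 11.5) is absent (z outside [0.5, 24]); After the difference (first − rest): none of the subtracted shapes is present at this height, so the r=8 cylinder is unchanged — 1 connected region. The result has 1 disconnected region.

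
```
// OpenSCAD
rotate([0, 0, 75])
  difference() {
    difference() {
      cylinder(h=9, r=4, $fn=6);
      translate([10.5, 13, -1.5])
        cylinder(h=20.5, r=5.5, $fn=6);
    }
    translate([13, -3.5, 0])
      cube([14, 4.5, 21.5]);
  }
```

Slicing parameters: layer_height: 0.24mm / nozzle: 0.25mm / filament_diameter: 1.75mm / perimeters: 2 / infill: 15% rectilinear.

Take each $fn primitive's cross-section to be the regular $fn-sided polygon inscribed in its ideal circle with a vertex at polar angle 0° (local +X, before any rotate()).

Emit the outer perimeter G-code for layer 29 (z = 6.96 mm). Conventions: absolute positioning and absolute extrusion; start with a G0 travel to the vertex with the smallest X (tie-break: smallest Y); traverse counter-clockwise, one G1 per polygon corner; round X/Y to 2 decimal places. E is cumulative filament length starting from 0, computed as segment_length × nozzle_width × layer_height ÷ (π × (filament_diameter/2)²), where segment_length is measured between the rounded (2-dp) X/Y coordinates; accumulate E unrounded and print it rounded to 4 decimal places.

At z = 6.96 mm: the r=4 cylinder gives a regular 6-gon of circumradius 4 (constant along its height); the r=5.5 cylinder at (10.5, 13) contributes a regular 6-gon of circumradius 5.5; Taking the first minus the rest: starting from the r=4 cylinder, the r=5.5 cylinder at (10.5, 13) misses the remaining region (no effect) — 1 connected region; the cube at (13, -3.5) is present — its section is the full 14×4.5 rectangle; Subtracting the remaining from the first: starting from that combined region, the 14×4.5 cube at (13, -3.5) misses the remaining region (no effect) — 1 connected region; (whole slice rotated 75° about Z — lengths, areas and connectivity unchanged). The outline is a single polygon with 6 vertices. Extrusion per mm of travel: 0.25 × 0.24 / (π × 0.875²) = 0.024945. Accumulating E over each segment gives final E = 0.5986.

G0 X-3.86 Y-1.04 Z6.96
G1 X-1.04 Y-3.86 E0.0995
G1 X2.83 Y-2.83 E0.1994
G1 X3.86 Y1.04 E0.2993
G1 X1.04 Y3.86 E0.3988
G1 X-2.83 Y2.83 E0.4987
G1 X-3.86 Y-1.04 E0.5986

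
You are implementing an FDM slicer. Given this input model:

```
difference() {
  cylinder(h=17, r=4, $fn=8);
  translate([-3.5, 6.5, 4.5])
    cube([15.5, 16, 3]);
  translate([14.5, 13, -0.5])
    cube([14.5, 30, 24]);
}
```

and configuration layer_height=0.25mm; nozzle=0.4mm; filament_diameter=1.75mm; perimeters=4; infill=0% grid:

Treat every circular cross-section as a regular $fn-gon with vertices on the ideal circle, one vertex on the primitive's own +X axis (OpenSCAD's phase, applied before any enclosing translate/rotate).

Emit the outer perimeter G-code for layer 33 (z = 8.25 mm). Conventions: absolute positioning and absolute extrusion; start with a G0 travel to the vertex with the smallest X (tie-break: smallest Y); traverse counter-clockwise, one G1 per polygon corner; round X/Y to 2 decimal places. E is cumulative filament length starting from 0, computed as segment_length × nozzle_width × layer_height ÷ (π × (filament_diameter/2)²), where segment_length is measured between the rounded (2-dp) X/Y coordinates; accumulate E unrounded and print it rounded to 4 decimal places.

At z = 8.25 mm: the r=4 cylinder gives a regular 8-gon of circumradius 4 (constant along its height); the cube at (-3.5, 6.5) does not reach this height (z outside [4.5, 7.5]); the cube at (14.5, 13) (footprint 14.5×30) is included at this height; Taking the first minus the rest: starting from the r=4 cylinder, the 14.5×30 cube at (14.5, 13) misses the remaining region (no effect) — 1 connected region. The outline is a single polygon with 8 vertices. Extrusion per mm of travel: 0.4 × 0.25 / (π × 0.875²) = 0.041575. Accumulating E over each segment gives final E = 1.0185.

G0 X-4.00 Y0.00 Z8.25
G1 X-2.83 Y-2.83 E0.1273
G1 X0.00 Y-4.00 E0.2546
G1 X2.83 Y-2.83 E0.3819
G1 X4.00 Y0.00 E0.5093
G1 X2.83 Y2.83 E0.6366
G1 X0.00 Y4.00 E0.7639
G1 X-2.83 Y2.83 E0.8912
G1 X-4.00 Y0.00 E1.0185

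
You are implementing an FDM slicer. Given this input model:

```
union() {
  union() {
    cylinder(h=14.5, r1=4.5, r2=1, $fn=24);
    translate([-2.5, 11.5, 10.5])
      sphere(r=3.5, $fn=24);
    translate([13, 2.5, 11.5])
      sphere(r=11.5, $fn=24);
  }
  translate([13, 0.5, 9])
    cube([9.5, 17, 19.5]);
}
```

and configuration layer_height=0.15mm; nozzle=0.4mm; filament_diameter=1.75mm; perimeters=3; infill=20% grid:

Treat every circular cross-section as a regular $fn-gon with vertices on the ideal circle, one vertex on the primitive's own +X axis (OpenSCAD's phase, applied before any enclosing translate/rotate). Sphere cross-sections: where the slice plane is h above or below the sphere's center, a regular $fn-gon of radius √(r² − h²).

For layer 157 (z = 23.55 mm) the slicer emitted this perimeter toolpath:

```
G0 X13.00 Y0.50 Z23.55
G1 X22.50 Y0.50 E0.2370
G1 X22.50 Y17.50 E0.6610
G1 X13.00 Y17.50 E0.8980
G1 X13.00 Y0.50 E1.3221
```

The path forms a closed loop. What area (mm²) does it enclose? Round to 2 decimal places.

161.50 mm²

Apply the shoelace formula to the sequence of (X, Y) vertices; enclosed area = 161.50 mm².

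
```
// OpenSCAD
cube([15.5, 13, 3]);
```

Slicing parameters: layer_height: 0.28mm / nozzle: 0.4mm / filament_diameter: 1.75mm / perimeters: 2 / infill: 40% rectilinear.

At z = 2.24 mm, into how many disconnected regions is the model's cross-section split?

At z = 2.24 mm: the cube (footprint 15.5×13) is included at this height. The result has 1 disconnected region.

1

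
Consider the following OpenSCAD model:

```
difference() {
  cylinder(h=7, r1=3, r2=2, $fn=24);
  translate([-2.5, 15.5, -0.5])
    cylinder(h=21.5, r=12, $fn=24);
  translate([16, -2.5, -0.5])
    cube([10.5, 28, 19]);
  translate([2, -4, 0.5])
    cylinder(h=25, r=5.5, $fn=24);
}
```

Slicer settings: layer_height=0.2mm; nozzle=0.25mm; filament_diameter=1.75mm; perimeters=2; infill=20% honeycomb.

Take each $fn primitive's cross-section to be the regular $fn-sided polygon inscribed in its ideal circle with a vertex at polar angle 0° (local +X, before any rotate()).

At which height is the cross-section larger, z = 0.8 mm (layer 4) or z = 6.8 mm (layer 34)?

layer 4 (z = 0.8 mm)

Layer 4 (z = 0.8): the cone (r1=3→r2=2) has section circumradius 2.886 here — a regular 24-gon (area = (24/2)·2.886²·sin(360°/24) = 25.86 mm²); the r=12 cylinder at (-2.5, 15.5) contributes a regular 24-gon of circumradius 12 (area = (24/2)·12.000²·sin(360°/24) = 447.24 mm²); the cube at (16, -2.5) is present — its section is the full 10.5×28 rectangle (area 294.00 mm²); the cylinder at (2, -4): section is a regular 24-gon, circumradius r=5.5 (area = (24/2)·5.500²·sin(360°/24) = 93.95 mm²); After the difference (first − rest): starting from the cone (25.86 mm²), the r=12 cylinder at (-2.5, 15.5) misses the remaining region (no effect); the 10.5×28 cube at (16, -2.5) misses the remaining region (no effect); the r=5.5 cylinder at (2, -4) partially overlaps it — only the 17.14 mm² overlap (of its 93.95 mm²) is removed, clipping the outline — area = 8.72 mm². So its area = 8.72 mm². Layer 34 (z = 6.8): the cone (r1=3→r2=2) has section circumradius 2.029 here — a regular 24-gon (area = (24/2)·2.029²·sin(360°/24) = 12.78 mm²); the r=12 cylinder at (-2.5, 15.5) contributes a regular 24-gon of circumradius 12 (area = (24/2)·12.000²·sin(360°/24) = 447.24 mm²); the cube at (16, -2.5) (footprint 10.5×28) is included at this height (area 294.00 mm²); the cylinder at (2, -4): section is a regular 24-gon, circumradius r=5.5 (area = (24/2)·5.500²·sin(360°/24) = 93.95 mm²); Taking the first minus the rest: starting from the cone (12.78 mm²), the r=12 cylinder at (-2.5, 15.5) misses the remaining region (no effect); the 10.5×28 cube at (16, -2.5) misses the remaining region (no effect); the r=5.5 cylinder at (2, -4) partially overlaps it — only the 9.86 mm² overlap (of its 93.95 mm²) is removed, clipping the outline — area = 2.92 mm². So its area = 2.92 mm². Layer 4 is larger (8.72 vs 2.92 mm²).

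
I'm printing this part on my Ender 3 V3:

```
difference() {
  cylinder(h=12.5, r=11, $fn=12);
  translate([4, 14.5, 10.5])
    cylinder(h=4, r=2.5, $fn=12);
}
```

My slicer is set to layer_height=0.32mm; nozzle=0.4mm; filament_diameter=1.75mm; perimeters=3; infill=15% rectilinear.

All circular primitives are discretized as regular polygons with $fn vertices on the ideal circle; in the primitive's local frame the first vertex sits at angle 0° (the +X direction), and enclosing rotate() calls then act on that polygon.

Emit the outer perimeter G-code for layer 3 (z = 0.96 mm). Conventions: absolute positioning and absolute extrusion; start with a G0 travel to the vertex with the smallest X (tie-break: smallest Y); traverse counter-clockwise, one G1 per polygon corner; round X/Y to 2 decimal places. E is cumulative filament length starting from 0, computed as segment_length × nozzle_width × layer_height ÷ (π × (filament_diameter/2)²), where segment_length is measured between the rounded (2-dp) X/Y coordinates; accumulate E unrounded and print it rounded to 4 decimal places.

G0 X-11.00 Y0.00 Z0.96
G1 X-9.53 Y-5.50 E0.3030
G1 X-5.50 Y-9.53 E0.6063
G1 X0.00 Y-11.00 E0.9092
G1 X5.50 Y-9.53 E1.2122
G1 X9.53 Y-5.50 E1.5155
G1 X11.00 Y0.00 E1.8184
G1 X9.53 Y5.50 E2.1214
G1 X5.50 Y9.53 E2.4247
G1 X0.00 Y11.00 E2.7277
G1 X-5.50 Y9.53 E3.0306
G1 X-9.53 Y5.50 E3.3339
G1 X-11.00 Y0.00 E3.6369

At z = 0.96 mm: the r=11 cylinder gives a regular 12-gon of circumradius 11 (constant along its height); the cylinder at (4, 14.5) is not intersected at this z (z outside [10.5, 14.5]); Taking the first minus the rest: none of the subtracted shapes is present at this height, so the r=11 cylinder is unchanged — 1 connected region. The outline is a single polygon with 12 vertices. Extrusion per mm of travel: 0.4 × 0.32 / (π × 0.875²) = 0.053216. Accumulating E over each segment gives final E = 3.6369.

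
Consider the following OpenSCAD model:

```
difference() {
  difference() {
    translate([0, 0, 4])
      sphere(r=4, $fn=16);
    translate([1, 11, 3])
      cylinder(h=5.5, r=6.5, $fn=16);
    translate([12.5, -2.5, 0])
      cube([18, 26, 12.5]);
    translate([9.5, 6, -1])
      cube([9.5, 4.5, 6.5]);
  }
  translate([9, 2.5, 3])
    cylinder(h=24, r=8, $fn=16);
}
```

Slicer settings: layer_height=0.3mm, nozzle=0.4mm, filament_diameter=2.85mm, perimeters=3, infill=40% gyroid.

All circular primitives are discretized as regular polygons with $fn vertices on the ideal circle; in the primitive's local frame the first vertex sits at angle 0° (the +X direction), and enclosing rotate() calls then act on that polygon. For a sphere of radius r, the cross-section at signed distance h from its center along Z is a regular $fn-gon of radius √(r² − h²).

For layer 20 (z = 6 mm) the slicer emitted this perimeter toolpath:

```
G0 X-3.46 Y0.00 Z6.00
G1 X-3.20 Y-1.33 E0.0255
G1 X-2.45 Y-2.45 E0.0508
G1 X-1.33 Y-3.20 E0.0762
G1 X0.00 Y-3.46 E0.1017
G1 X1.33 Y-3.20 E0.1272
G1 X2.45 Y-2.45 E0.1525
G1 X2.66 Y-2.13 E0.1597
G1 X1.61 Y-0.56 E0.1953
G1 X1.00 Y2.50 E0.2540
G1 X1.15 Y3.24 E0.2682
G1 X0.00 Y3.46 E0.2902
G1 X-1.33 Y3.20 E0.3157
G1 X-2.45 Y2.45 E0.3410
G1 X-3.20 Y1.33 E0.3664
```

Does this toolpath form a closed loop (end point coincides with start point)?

Start point (G0): (-3.46, 0.00). End point (last G1): the path does not return to the start — open.

no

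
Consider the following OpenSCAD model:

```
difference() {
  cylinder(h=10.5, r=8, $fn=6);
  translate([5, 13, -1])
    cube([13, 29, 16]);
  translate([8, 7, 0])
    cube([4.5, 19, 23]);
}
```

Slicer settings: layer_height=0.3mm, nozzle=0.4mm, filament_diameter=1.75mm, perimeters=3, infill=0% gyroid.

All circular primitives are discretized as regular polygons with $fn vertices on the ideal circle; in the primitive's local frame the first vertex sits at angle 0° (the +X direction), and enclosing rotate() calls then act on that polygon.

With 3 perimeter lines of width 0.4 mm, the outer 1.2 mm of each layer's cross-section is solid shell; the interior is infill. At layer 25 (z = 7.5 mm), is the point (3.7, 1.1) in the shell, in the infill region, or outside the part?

infill

At z = 7.5 mm: the r=8 cylinder contributes a regular 6-gon of circumradius 8; the 13×29 cube at (5, 13) contributes its full rectangle; the 4.5×19 cube at (8, 7) contributes its full rectangle; After the difference (first − rest): starting from the r=8 cylinder, the 13×29 cube at (5, 13) misses the remaining region (no effect); the 4.5×19 cube at (8, 7) misses the remaining region (no effect) — 1 connected region. Overall, the cross-section is a single solid region. The nearest boundary edge runs (4.00, 6.93)→(8.00, 0.00); distance from the point to it = 3.17 mm. The point is inside the cross-section and 3.17 mm from the nearest boundary — more than the 1.2 mm shell width (3 × 0.4), so it's in the infill interior.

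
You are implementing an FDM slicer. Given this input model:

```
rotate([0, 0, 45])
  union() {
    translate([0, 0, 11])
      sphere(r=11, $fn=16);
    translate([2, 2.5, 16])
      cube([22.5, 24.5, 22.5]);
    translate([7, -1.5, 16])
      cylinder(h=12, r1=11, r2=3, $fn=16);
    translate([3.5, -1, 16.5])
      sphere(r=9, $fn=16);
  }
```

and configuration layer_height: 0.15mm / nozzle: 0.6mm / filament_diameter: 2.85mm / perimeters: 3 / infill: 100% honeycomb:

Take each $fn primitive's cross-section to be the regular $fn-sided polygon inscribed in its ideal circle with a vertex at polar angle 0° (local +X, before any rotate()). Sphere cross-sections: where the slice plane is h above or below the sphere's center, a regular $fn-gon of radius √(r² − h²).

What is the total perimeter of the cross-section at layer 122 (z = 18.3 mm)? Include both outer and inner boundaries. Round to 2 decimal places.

At z = 18.3 mm: the r=11 sphere contributes a regular 16-gon of circumradius √(11²−7.3²) = 8.229 (perimeter = 2·16·8.229·sin(180°/16) = 51.37 mm); the cube at (2, 2.5) (footprint 22.5×24.5) is included at this height (perimeter 94.00 mm); the cone at (7, -1.5): at t=0.192 of its height the radius interpolates to r₁+(r₂−r₁)t = 9.467, giving a regular 16-gon of that circumradius (perimeter = 2·16·9.467·sin(180°/16) = 59.10 mm); the r=9 sphere at (3.5, -1) contributes a regular 16-gon of circumradius √(9²−1.8²) = 8.818 (perimeter = 2·16·8.818·sin(180°/16) = 55.05 mm); Combining (union): the regions partially overlap (shared area 411.35 mm²), so the edge portions inside another operand are dropped and the merged outline is re-measured after clipping — boundary = 129.48 mm; (rotated 45° about Z; rotation is an isometry so areas/perimeters/island counts are preserved). Overall, the cross-section is a single solid region. Total boundary length (outer) = 129.48 mm.

129.48 mm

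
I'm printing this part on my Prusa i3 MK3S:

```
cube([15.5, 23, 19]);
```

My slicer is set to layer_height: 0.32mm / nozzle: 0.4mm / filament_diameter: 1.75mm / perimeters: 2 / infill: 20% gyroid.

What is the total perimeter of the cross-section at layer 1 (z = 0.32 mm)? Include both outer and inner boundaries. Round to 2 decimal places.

At z = 0.32 mm: the 15.5×23 cube contributes its full rectangle (perimeter 77.00 mm). Overall, the cross-section is a single solid region. Total boundary length (outer) = 77.00 mm.

77.00 mm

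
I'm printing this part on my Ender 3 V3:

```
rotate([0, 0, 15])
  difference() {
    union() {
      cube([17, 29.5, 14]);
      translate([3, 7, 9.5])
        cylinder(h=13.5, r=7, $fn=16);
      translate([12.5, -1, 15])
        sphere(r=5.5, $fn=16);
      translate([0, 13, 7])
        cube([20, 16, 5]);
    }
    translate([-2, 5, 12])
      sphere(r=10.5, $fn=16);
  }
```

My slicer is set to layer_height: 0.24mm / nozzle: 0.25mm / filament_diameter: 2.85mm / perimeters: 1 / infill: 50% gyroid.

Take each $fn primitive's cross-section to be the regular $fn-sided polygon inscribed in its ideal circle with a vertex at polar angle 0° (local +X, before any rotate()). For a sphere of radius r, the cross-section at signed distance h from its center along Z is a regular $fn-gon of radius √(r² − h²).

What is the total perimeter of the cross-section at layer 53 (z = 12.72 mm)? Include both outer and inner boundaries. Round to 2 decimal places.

98.91 mm

At z = 12.72 mm: the 17×29.5 cube contributes its full rectangle (perimeter 93.00 mm); the r=7 cylinder at (3, 7) contributes a regular 16-gon of circumradius 7 (perimeter = 2·16·7.000·sin(180°/16) = 43.70 mm); the r=5.5 sphere at (12.5, -1) slices to a regular 16-gon of circumradius 5.005 (√(r²−h²) with h=2.28 from center) (perimeter = 2·16·5.005·sin(180°/16) = 31.25 mm); the cube at (0, 13) does not reach this height (z outside [7, 12]); Merging all regions: the regions partially overlap (shared area 143.49 mm²), so the edge portions inside another operand are dropped and the merged outline is re-measured after clipping — boundary = 104.52 mm; the r=10.5 sphere at (-2, 5) slices to a regular 16-gon of circumradius 10.475 (√(r²−h²) with h=0.72 from center) (perimeter = 2·16·10.475·sin(180°/16) = 65.40 mm); Subtracting the remaining from the first: starting from the result so far, the r=10.5 sphere at (-2, 5) partially overlaps it — only the 137.94 mm² overlap (of its 335.94 mm²) is removed, clipping the outline — boundary = 98.91 mm; (rotated 15° about Z; rotation is an isometry so areas/perimeters/island counts are preserved). Overall, the cross-section is a single solid region. Total boundary length (outer) = 98.91 mm.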